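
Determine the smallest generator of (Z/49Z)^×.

φ(49) = φ(7^2) = 7·(7−1) = 42 = 2 · 3 · 7.
g is a primitive root iff g^(42/q) ≢ 1 (mod 49) for each prime q ∈ {2, 3, 7}.
g = 2: 2^21 ≡ 1 — hits 1, so not a primitive root.
g = 3: 3^21 ≡ 48; 3^14 ≡ 30; 3^6 ≡ 43 — none is 1, so 3 is a primitive root.
So 3 is the smallest generator of (Z/49Z)^×.

3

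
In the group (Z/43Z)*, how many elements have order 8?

φ(43) = 43 − 1 = 42 = 2 · 3 · 7.
In a cyclic group of order 42, there are φ(d) elements of order d for each divisor d of 42, and zero for non-divisors.
Since 8 ∤ 42, the count is 0.

0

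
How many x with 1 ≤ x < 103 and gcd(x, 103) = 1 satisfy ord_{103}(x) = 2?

1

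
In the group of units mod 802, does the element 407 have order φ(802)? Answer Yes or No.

φ(802) = φ(2)·φ(401) = 1·400 = 400 = 2^4 · 5^2.
It suffices to check that the order of 407 is not a proper divisor of 400: compute 407^(400/q) for q ∈ {2, 5}.
407^200 ≡ 801 (mod 802)  [q = 2: ≢ 1 ✓]
407^80 ≡ 773 (mod 802)  [q = 5: ≢ 1 ✓]
All checks pass, so 407 has order 400 and is a primitive root modulo 802.

Yes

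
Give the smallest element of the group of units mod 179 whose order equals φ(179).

2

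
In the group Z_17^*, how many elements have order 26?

0

φ(17) = 17 − 1 = 16 = 2^4.
In a cyclic group of order 16, there are φ(d) elements of order d for each divisor d of 16, and zero for non-divisors.
Since 26 ∤ 16, the count is 0.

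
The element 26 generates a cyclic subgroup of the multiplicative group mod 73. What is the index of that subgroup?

By Lagrange's theorem, ord_73(26) divides φ(73) = 73 − 1 = 72 = 2^3 · 3^2.
Divisors of 72: 1, 2, 3, 4, 6, 8, 9, 12, 18, 24, 36, 72.
Check 26^d mod 73 for each divisor in increasing order:
26^1 ≡ 26 (mod 73)
26^2 ≡ 19 (mod 73)
26^3 ≡ 56 (mod 73)
26^4 ≡ 69 (mod 73)
26^6 ≡ 70 (mod 73)
26^8 ≡ 16 (mod 73)
26^9 ≡ 51 (mod 73)
26^12 ≡ 9 (mod 73)
26^18 ≡ 46 (mod 73)
26^24 ≡ 8 (mod 73)
26^36 ≡ 72 (mod 73)
26^72 ≡ 1 (mod 73) ✓
Thus |⟨26⟩| = ord(26) = 72.
[(Z/73Z)^× : ⟨26⟩] = 72/72 = 1.

1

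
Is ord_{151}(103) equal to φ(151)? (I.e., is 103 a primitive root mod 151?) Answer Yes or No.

No

φ(151) = 151 − 1 = 150 = 2 · 3 · 5^2.
Test 103^(150/q) mod 151 for each prime factor q of 150:
103^75 ≡ 1 (mod 151)  [q = 2: ≡ 1 ✗]
103^50 ≡ 32 (mod 151)  [q = 3: ≢ 1 ✓]
103^30 ≡ 59 (mod 151)  [q = 5: ≢ 1 ✓]
The check at q = 2 fails, so 103 generates a proper subgroup.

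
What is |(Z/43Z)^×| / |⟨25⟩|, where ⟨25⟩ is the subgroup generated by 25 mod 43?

2

Since 25 ∈ (Z/43Z)^×, its order divides φ(43) = 43 − 1 = 42 = 2 · 3 · 7.
Divisors of 42: 1, 2, 3, 6, 7, 14, 21, 42.
Evaluate successive powers at the divisors of 42:
25^1 ≡ 25
25^2 ≡ 23
25^3 ≡ 16
25^6 ≡ 41
25^7 ≡ 36
25^14 ≡ 6
25^21 ≡ 1
Thus |⟨25⟩| = ord(25) = 21.
Index = |(Z/43Z)^×| / |⟨25⟩| = 42 / 21 = 2.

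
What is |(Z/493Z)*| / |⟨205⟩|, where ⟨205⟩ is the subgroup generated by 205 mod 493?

The order of 205 must divide φ(493) = φ(17·29) = (17−1)·(29−1) = 16·28 = 448 = 2^6 · 7.
Divisors of 448: 1, 2, 4, 7, 8, 14, 16, 28, 32, 56, 64, 112, 224, 448.
Evaluate successive powers at the divisors of 448:
205^1 ≡ 205 (mod 493)
205^2 ≡ 120 (mod 493)
205^4 ≡ 103 (mod 493)
205^7 ≡ 273 (mod 493)
205^8 ≡ 256 (mod 493)
205^14 ≡ 86 (mod 493)
205^16 ≡ 460 (mod 493)
205^28 ≡ 1 (mod 493) ✓
Thus |⟨205⟩| = ord(205) = 28.
The index is φ(493) / ord(205) = 448 / 28 = 16.

16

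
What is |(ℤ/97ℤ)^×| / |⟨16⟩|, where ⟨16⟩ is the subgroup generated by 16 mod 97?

ord(16) | φ(97) = 97 − 1 = 96 = 2^5 · 3.
Divisors of 96: 1, 2, 3, 4, 6, 8, 12, 16, 24, 32, 48, 96.
Test each divisor d:
16^1 ≡ 16 (mod 97)
16^2 ≡ 62 (mod 97)
16^3 ≡ 22 (mod 97)
16^4 ≡ 61 (mod 97)
16^6 ≡ 96 (mod 97)
16^8 ≡ 35 (mod 97)
16^12 ≡ 1 (mod 97) ✓
Thus |⟨16⟩| = ord(16) = 12.
[(Z/97Z)^× : ⟨16⟩] = 96/12 = 8.

8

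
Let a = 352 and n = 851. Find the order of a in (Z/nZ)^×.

The order of 352 must divide φ(851) = φ(23·37) = (23−1)·(37−1) = 22·36 = 792 = 2^3 · 3^2 · 11.
Divisors of 792: 1, 2, 3, 4, 6, 8, 9, 11, 12, 18, 22, 24, 33, 36, 44, 66, 72, 88, 99, 132, 198, 264, 396, 792.
Check 352^d mod 851 for each divisor in increasing order:
352^1 ≡ 352 (mod 851)
352^2 ≡ 509 (mod 851)
352^3 ≡ 458 (mod 851)
352^4 ≡ 377 (mod 851)
352^6 ≡ 418 (mod 851)
352^8 ≡ 12 (mod 851)
352^9 ≡ 820 (mod 851)
352^11 ≡ 390 (mod 851)
352^12 ≡ 269 (mod 851)
352^18 ≡ 110 (mod 851)
352^22 ≡ 622 (mod 851)
352^24 ≡ 26 (mod 851)
352^33 ≡ 45 (mod 851)
352^36 ≡ 186 (mod 851)
352^44 ≡ 530 (mod 851)
352^66 ≡ 323 (mod 851)
352^72 ≡ 556 (mod 851)
352^88 ≡ 70 (mod 851)
352^99 ≡ 68 (mod 851)
352^132 ≡ 507 (mod 851)
352^198 ≡ 369 (mod 851)
352^264 ≡ 47 (mod 851)
352^396 ≡ 1 (mod 851) ✓
Therefore the multiplicative order of 352 modulo 851 is 396.

396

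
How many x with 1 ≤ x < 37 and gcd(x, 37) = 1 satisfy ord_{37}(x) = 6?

2

φ(37) = 37 − 1 = 36 = 2^2 · 3^2.
(Z/37Z)^× is cyclic (|G| = 36); a cyclic group of order m has exactly φ(d) elements of each order d | m, and none otherwise.
6 = 2 · 3 divides 36, and φ(6) = 2.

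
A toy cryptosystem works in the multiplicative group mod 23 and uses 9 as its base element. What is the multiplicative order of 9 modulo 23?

Since 9 ∈ (Z/23Z)^×, its order divides φ(23) = 23 − 1 = 22 = 2 · 11.
Divisors of 22: 1, 2, 11, 22.
Test each divisor d:
9^1 ≡ 9 (mod 23)
9^2 ≡ 12 (mod 23)
9^11 ≡ 1 (mod 23) ✓
So ord_23(9) = 11.

11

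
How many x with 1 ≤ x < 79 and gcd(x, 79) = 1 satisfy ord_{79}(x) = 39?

φ(79) = 79 − 1 = 78 = 2 · 3 · 13.
Since (Z/79Z)^× is cyclic of order 78, the number of elements of order d is φ(d) when d | 78 and 0 otherwise.
39 = 3 · 13 divides 78, and φ(39) = 24.

24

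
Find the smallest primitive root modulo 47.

5

φ(47) = 47 − 1 = 46 = 2 · 23.
g is a primitive root iff g^(46/q) ≢ 1 (mod 47) for each prime q ∈ {2, 23}.
g = 2: 2^23 ≡ 1 — hits 1, so not a primitive root.
g = 3: 3^23 ≡ 1 — hits 1, so not a primitive root.
g = 4: 4^23 ≡ 1 — hits 1, so not a primitive root.
g = 5: 5^23 ≡ 46; 5^2 ≡ 25 — none is 1, so 5 is a primitive root.
So 5 is the smallest generator of (Z/47Z)^×.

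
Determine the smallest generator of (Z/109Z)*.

φ(109) = 109 − 1 = 108 = 2^2 · 3^3.
g is a primitive root iff g^(108/q) ≢ 1 (mod 109) for each prime q ∈ {2, 3}.
g = 2: 2^54 ≡ 108; 2^36 ≡ 1 — hits 1, so not a primitive root.
g = 3: 3^54 ≡ 1 — hits 1, so not a primitive root.
g = 4: 4^54 ≡ 1 — hits 1, so not a primitive root.
g = 5: 5^54 ≡ 1 — hits 1, so not a primitive root.
g = 6: 6^54 ≡ 108; 6^36 ≡ 63 — none is 1, so 6 is a primitive root.
The smallest primitive root modulo 109 is 6.

6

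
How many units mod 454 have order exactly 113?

112

φ(454) = φ(2)·φ(227) = 1·226 = 226 = 2 · 113.
In a cyclic group of order 226, there are φ(d) elements of order d for each divisor d of 226, and zero for non-divisors.
113 | 226, and φ(113) = 113 − 1 = 112.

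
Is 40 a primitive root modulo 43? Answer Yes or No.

No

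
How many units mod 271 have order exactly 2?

φ(271) = 271 − 1 = 270 = 2 · 3^3 · 5.
Since (Z/271Z)^× is cyclic of order 270, the number of elements of order d is φ(d) when d | 270 and 0 otherwise.
2 | 270, and φ(2) = 2 − 1 = 1.

1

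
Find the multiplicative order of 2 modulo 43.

14

Since 2 ∈ (Z/43Z)^×, its order divides φ(43) = 43 − 1 = 42 = 2 · 3 · 7.
Divisors of 42: 1, 2, 3, 6, 7, 14, 21, 42.
Compute 2^d (mod 43) for the divisors d until we hit 1:
2^1 ≡ 2
2^2 ≡ 4
2^3 ≡ 8
2^6 ≡ 21
2^7 ≡ 42
2^14 ≡ 1
So ord_43(2) = 14.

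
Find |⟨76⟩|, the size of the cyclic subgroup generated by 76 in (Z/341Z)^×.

30

ord(76) | φ(341) = φ(11·31) = (11−1)·(31−1) = 10·30 = 300 = 2^2 · 3 · 5^2.
Divisors of 300: 1, 2, 3, 4, 5, 6, 10, 12, 15, 20, 25, 30, 50, 60, 75, 100, 150, 300.
Evaluate successive powers at the divisors of 300:
76^1 ≡ 76
76^2 ≡ 320
76^3 ≡ 109
76^4 ≡ 100
76^5 ≡ 98
76^6 ≡ 287
76^10 ≡ 56
76^12 ≡ 188
76^15 ≡ 32
76^20 ≡ 67
76^25 ≡ 87
76^30 ≡ 1
So ord_341(76) = 30.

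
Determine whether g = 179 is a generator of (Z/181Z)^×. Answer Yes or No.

φ(181) = 181 − 1 = 180 = 2^2 · 3^2 · 5.
It suffices to check that the order of 179 is not a proper divisor of 180: compute 179^(180/q) for q ∈ {2, 3, 5}.
179^90 ≡ 180 (mod 181)  [q = 2: ≢ 1 ✓]
179^60 ≡ 48 (mod 181)  [q = 3: ≢ 1 ✓]
179^36 ≡ 59 (mod 181)  [q = 5: ≢ 1 ✓]
All checks pass, so 179 has order 180 and is a primitive root modulo 181.

Yes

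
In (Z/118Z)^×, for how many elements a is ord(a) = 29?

28

φ(118) = φ(2)·φ(59) = 1·58 = 58 = 2 · 29.
(Z/118Z)^× is cyclic (|G| = 58); a cyclic group of order m has exactly φ(d) elements of each order d | m, and none otherwise.
29 | 58, and φ(29) = 29 − 1 = 28.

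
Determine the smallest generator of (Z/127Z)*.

φ(127) = 127 − 1 = 126 = 2 · 3^2 · 7.
g is a primitive root iff g^(126/q) ≢ 1 (mod 127) for each prime q ∈ {2, 3, 7}.
g = 2: 2^63 ≡ 1 — hits 1, so not a primitive root.
g = 3: 3^63 ≡ 126; 3^42 ≡ 107; 3^18 ≡ 4 — none is 1, so 3 is a primitive root.
So 3 is the smallest generator of (Z/127Z)^×.

3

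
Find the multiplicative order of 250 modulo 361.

By Lagrange's theorem, ord_361(250) divides φ(361) = φ(19^2) = 19·(19−1) = 342 = 2 · 3^2 · 19.
Divisors of 342: 1, 2, 3, 6, 9, 18, 19, 38, 57, 114, 171, 342.
Check 250^d mod 361 for each divisor in increasing order:
250^1 ≡ 250 (mod 361)
250^2 ≡ 47 (mod 361)
250^3 ≡ 198 (mod 361)
250^6 ≡ 216 (mod 361)
250^9 ≡ 170 (mod 361)
250^18 ≡ 20 (mod 361)
250^19 ≡ 307 (mod 361)
250^38 ≡ 28 (mod 361)
250^57 ≡ 293 (mod 361)
250^114 ≡ 292 (mod 361)
250^171 ≡ 360 (mod 361)
250^342 ≡ 1 (mod 361) ✓
Therefore the multiplicative order of 250 modulo 361 is 342.

342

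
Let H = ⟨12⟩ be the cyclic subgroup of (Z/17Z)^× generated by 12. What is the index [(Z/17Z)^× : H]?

1

By Lagrange's theorem, ord_17(12) divides φ(17) = 17 − 1 = 16 = 2^4.
Divisors of 16: 1, 2, 4, 8, 16.
Test each divisor d:
12^1 ≡ 12
12^2 ≡ 8
12^4 ≡ 13
12^8 ≡ 16
12^16 ≡ 1
So ord_17(12) = 16, hence |⟨12⟩| = 16.
The index is φ(17) / ord(12) = 16 / 16 = 1.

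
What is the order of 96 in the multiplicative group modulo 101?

ord(96) | φ(101) = 101 − 1 = 100 = 2^2 · 5^2.
Divisors of 100: 1, 2, 4, 5, 10, 20, 25, 50, 100.
Test each divisor d:
96^1 ≡ 96 (mod 101)
96^2 ≡ 25 (mod 101)
96^4 ≡ 19 (mod 101)
96^5 ≡ 6 (mod 101)
96^10 ≡ 36 (mod 101)
96^20 ≡ 84 (mod 101)
96^25 ≡ 100 (mod 101)
96^50 ≡ 1 (mod 101) ✓
The smallest such exponent is 50, so the order of 96 is 50.

50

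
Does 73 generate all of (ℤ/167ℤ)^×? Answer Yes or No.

Yes

φ(167) = 167 − 1 = 166 = 2 · 83.
73 is a primitive root mod 167 iff 73^(φ(167)/q) ≢ 1 for every prime q | φ(167), i.e. q ∈ {2, 83}.
73^83 ≡ 166 (mod 167)  [q = 2: ≢ 1 ✓]
73^2 ≡ 152 (mod 167)  [q = 83: ≢ 1 ✓]
All checks pass, so 73 has order 166 and is a primitive root modulo 167.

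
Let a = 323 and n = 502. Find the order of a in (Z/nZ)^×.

Since 323 ∈ (Z/502Z)^×, its order divides φ(502) = φ(2)·φ(251) = 1·250 = 250 = 2 · 5^3.
Divisors of 250: 1, 2, 5, 10, 25, 50, 125, 250.
Test each divisor d:
323^1 ≡ 323 (mod 502)
323^2 ≡ 415 (mod 502)
323^5 ≡ 47 (mod 502)
323^10 ≡ 201 (mod 502)
323^25 ≡ 283 (mod 502)
323^50 ≡ 271 (mod 502)
323^125 ≡ 501 (mod 502)
323^250 ≡ 1 (mod 502) ✓
The smallest such exponent is 250, so the order of 323 is 250.

250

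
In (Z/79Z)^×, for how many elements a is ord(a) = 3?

2

φ(79) = 79 − 1 = 78 = 2 · 3 · 13.
(Z/79Z)^× is cyclic (|G| = 78); a cyclic group of order m has exactly φ(d) elements of each order d | m, and none otherwise.
3 | 78, and φ(3) = 3 − 1 = 2.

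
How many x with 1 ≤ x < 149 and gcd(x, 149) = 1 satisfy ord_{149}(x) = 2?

φ(149) = 149 − 1 = 148 = 2^2 · 37.
In a cyclic group of order 148, there are φ(d) elements of order d for each divisor d of 148, and zero for non-divisors.
2 | 148, and φ(2) = 2 − 1 = 1.

1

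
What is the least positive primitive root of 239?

7

φ(239) = 239 − 1 = 238 = 2 · 7 · 17.
g is a primitive root iff g^(238/q) ≢ 1 (mod 239) for each prime q ∈ {2, 7, 17}.
g = 2: 2^119 ≡ 1 — hits 1, so not a primitive root.
g = 3: 3^119 ≡ 1 — hits 1, so not a primitive root.
g = 4: 4^119 ≡ 1 — hits 1, so not a primitive root.
g = 5: 5^119 ≡ 1 — hits 1, so not a primitive root.
g = 6: 6^119 ≡ 1 — hits 1, so not a primitive root.
g = 7: 7^119 ≡ 238; 7^34 ≡ 24; 7^14 ≡ 211 — none is 1, so 7 is a primitive root.
The smallest primitive root modulo 239 is 7.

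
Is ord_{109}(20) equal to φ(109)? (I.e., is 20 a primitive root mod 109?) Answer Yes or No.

No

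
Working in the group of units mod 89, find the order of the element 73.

The order of 73 must divide φ(89) = 89 − 1 = 88 = 2^3 · 11.
Divisors of 88: 1, 2, 4, 8, 11, 22, 44, 88.
Compute 73^d (mod 89) for the divisors d until we hit 1:
73^1 ≡ 73 (mod 89)
73^2 ≡ 78 (mod 89)
73^4 ≡ 32 (mod 89)
73^8 ≡ 45 (mod 89)
73^11 ≡ 88 (mod 89)
73^22 ≡ 1 (mod 89) ✓
Therefore the multiplicative order of 73 modulo 89 is 22.

22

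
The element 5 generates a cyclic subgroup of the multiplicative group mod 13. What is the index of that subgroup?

3

ord(5) | φ(13) = 13 − 1 = 12 = 2^2 · 3.
Divisors of 12: 1, 2, 3, 4, 6, 12.
Compute 5^d (mod 13) for the divisors d until we hit 1:
5^1 ≡ 5 (mod 13)
5^2 ≡ 12 (mod 13)
5^3 ≡ 8 (mod 13)
5^4 ≡ 1 (mod 13) ✓
The order of 5 is 4, so the subgroup it generates has 4 elements.
[(Z/13Z)^× : ⟨5⟩] = 12/4 = 3.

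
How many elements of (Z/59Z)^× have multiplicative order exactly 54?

0

φ(59) = 59 − 1 = 58 = 2 · 29.
(Z/59Z)^× is cyclic (|G| = 58); a cyclic group of order m has exactly φ(d) elements of each order d | m, and none otherwise.
54 does not divide 58, so no element of (Z/59Z)^× has order 54.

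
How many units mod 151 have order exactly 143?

0

φ(151) = 151 − 1 = 150 = 2 · 3 · 5^2.
(Z/151Z)^× is cyclic (|G| = 150); a cyclic group of order m has exactly φ(d) elements of each order d | m, and none otherwise.
Here 150 is not a multiple of 143, so there are no elements of order 143.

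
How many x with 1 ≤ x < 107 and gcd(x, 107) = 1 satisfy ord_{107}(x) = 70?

0

φ(107) = 107 − 1 = 106 = 2 · 53.
Since (Z/107Z)^× is cyclic of order 106, the number of elements of order d is φ(d) when d | 106 and 0 otherwise.
Here 106 is not a multiple of 70, so there are no elements of order 70.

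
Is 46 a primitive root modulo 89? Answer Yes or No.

φ(89) = 89 − 1 = 88 = 2^3 · 11.
Test 46^(88/q) mod 89 for each prime factor q of 88:
46^44 ≡ 88 (mod 89)  [q = 2: ≢ 1 ✓]
46^8 ≡ 67 (mod 89)  [q = 11: ≢ 1 ✓]
Every test exponent gives a nontrivial residue, hence 46 generates the full group.

Yes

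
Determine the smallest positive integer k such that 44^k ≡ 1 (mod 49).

21

Since 44 ∈ (Z/49Z)^×, its order divides φ(49) = φ(7^2) = 7·(7−1) = 42 = 2 · 3 · 7.
Divisors of 42: 1, 2, 3, 6, 7, 14, 21, 42.
Evaluate successive powers at the divisors of 42:
44^1 ≡ 44 (mod 49)
44^2 ≡ 25 (mod 49)
44^3 ≡ 22 (mod 49)
44^6 ≡ 43 (mod 49)
44^7 ≡ 30 (mod 49)
44^14 ≡ 18 (mod 49)
44^21 ≡ 1 (mod 49) ✓
So ord_49(44) = 21.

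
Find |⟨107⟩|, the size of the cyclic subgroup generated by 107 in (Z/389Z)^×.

388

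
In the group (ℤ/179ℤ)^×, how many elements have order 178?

φ(179) = 179 − 1 = 178 = 2 · 89.
In a cyclic group of order 178, there are φ(d) elements of order d for each divisor d of 178, and zero for non-divisors.
178 = 2 · 89 divides 178, and φ(178) = 88.

88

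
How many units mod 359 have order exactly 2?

1

φ(359) = 359 − 1 = 358 = 2 · 179.
Since (Z/359Z)^× is cyclic of order 358, the number of elements of order d is φ(d) when d | 358 and 0 otherwise.
2 | 358, and φ(2) = 2 − 1 = 1.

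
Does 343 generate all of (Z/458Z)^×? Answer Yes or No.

φ(458) = φ(2)·φ(229) = 1·228 = 228 = 2^2 · 3 · 19.
It suffices to check that the order of 343 is not a proper divisor of 228: compute 343^(228/q) for q ∈ {2, 3, 19}.
343^114 ≡ 457 (mod 458)  [q = 2: ≢ 1 ✓]
343^76 ≡ 1 (mod 458)  [q = 3: ≡ 1 ✗]
343^12 ≡ 273 (mod 458)  [q = 19: ≢ 1 ✓]
343^76 ≡ 1 shows ord(343) | 76, strictly less than φ(458); not a primitive root.

No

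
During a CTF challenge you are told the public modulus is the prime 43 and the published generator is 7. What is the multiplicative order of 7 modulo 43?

6

Since 7 ∈ (Z/43Z)^×, its order divides φ(43) = 43 − 1 = 42 = 2 · 3 · 7.
Divisors of 42: 1, 2, 3, 6, 7, 14, 21, 42.
Check 7^d mod 43 for each divisor in increasing order:
7^1 ≡ 7 (mod 43)
7^2 ≡ 6 (mod 43)
7^3 ≡ 42 (mod 43)
7^6 ≡ 1 (mod 43) ✓
The smallest such exponent is 6, so the order of 7 is 6.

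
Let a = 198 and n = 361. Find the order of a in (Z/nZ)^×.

The order of 198 must divide φ(361) = φ(19^2) = 19·(19−1) = 342 = 2 · 3^2 · 19.
Divisors of 342: 1, 2, 3, 6, 9, 18, 19, 38, 57, 114, 171, 342.
Check 198^d mod 361 for each divisor in increasing order:
198^1 ≡ 198 (mod 361)
198^2 ≡ 216 (mod 361)
198^3 ≡ 170 (mod 361)
198^6 ≡ 20 (mod 361)
198^9 ≡ 151 (mod 361)
198^18 ≡ 58 (mod 361)
198^19 ≡ 293 (mod 361)
198^38 ≡ 292 (mod 361)
198^57 ≡ 360 (mod 361)
198^114 ≡ 1 (mod 361) ✓
The smallest such exponent is 114, so the order of 198 is 114.

114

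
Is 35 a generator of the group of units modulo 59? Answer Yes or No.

φ(59) = 59 − 1 = 58 = 2 · 29.
35 is a primitive root mod 59 iff 35^(φ(59)/q) ≢ 1 for every prime q | φ(59), i.e. q ∈ {2, 29}.
35^29 ≡ 1 (mod 59)  [q = 2: ≡ 1 ✗]
35^2 ≡ 45 (mod 59)  [q = 29: ≢ 1 ✓]
The check at q = 2 fails, so 35 generates a proper subgroup.

No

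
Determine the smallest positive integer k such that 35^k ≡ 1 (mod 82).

By Lagrange's theorem, ord_82(35) divides φ(82) = φ(2)·φ(41) = 1·40 = 40 = 2^3 · 5.
Divisors of 40: 1, 2, 4, 5, 8, 10, 20, 40.
Test each divisor d:
35^1 ≡ 35 (mod 82)
35^2 ≡ 77 (mod 82)
35^4 ≡ 25 (mod 82)
35^5 ≡ 55 (mod 82)
35^8 ≡ 51 (mod 82)
35^10 ≡ 73 (mod 82)
35^20 ≡ 81 (mod 82)
35^40 ≡ 1 (mod 82) ✓
The smallest such exponent is 40, so the order of 35 is 40.

40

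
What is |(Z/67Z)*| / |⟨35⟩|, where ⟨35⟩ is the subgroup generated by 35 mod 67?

ord(35) | φ(67) = 67 − 1 = 66 = 2 · 3 · 11.
Divisors of 66: 1, 2, 3, 6, 11, 22, 33, 66.
Test each divisor d:
35^1 ≡ 35
35^2 ≡ 19
35^3 ≡ 62
35^6 ≡ 25
35^11 ≡ 37
35^22 ≡ 29
35^33 ≡ 1
Thus |⟨35⟩| = ord(35) = 33.
[(Z/67Z)^× : ⟨35⟩] = 66/33 = 2.

2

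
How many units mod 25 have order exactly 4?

2

φ(25) = φ(5^2) = 5·(5−1) = 20 = 2^2 · 5.
Since (Z/25Z)^× is cyclic of order 20, the number of elements of order d is φ(d) when d | 20 and 0 otherwise.
4 = 2^2 divides 20, and φ(4) = 2.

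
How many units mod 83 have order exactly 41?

40

φ(83) = 83 − 1 = 82 = 2 · 41.
(Z/83Z)^× is cyclic (|G| = 82); a cyclic group of order m has exactly φ(d) elements of each order d | m, and none otherwise.
41 | 82, and φ(41) = 41 − 1 = 40.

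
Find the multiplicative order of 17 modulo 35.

ord(17) | φ(35) = φ(5·7) = (5−1)·(7−1) = 4·6 = 24 = 2^3 · 3.
Divisors of 24: 1, 2, 3, 4, 6, 8, 12, 24.
Compute 17^d (mod 35) for the divisors d until we hit 1:
17^1 ≡ 17 (mod 35)
17^2 ≡ 9 (mod 35)
17^3 ≡ 13 (mod 35)
17^4 ≡ 11 (mod 35)
17^6 ≡ 29 (mod 35)
17^8 ≡ 16 (mod 35)
17^12 ≡ 1 (mod 35) ✓
Hence ord(17) = 12.

12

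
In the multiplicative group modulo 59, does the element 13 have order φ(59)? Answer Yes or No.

φ(59) = 59 − 1 = 58 = 2 · 29.
Test 13^(58/q) mod 59 for each prime factor q of 58:
13^29 ≡ 58 (mod 59)  [q = 2: ≢ 1 ✓]
13^2 ≡ 51 (mod 59)  [q = 29: ≢ 1 ✓]
All checks pass, so 13 has order 58 and is a primitive root modulo 59.

Yes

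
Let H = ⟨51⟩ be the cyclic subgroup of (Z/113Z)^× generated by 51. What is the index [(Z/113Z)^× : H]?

2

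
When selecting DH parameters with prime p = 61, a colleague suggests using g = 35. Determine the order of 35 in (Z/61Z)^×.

ord(35) | φ(61) = 61 − 1 = 60 = 2^2 · 3 · 5.
Divisors of 60: 1, 2, 3, 4, 5, 6, 10, 12, 15, 20, 30, 60.
Evaluate successive powers at the divisors of 60:
35^1 ≡ 35 (mod 61)
35^2 ≡ 5 (mod 61)
35^3 ≡ 53 (mod 61)
35^4 ≡ 25 (mod 61)
35^5 ≡ 21 (mod 61)
35^6 ≡ 3 (mod 61)
35^10 ≡ 14 (mod 61)
35^12 ≡ 9 (mod 61)
35^15 ≡ 50 (mod 61)
35^20 ≡ 13 (mod 61)
35^30 ≡ 60 (mod 61)
35^60 ≡ 1 (mod 61) ✓
Therefore the multiplicative order of 35 modulo 61 is 60.

60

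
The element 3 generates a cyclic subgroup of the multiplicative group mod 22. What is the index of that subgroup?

2

Since 3 ∈ (Z/22Z)^×, its order divides φ(22) = φ(2)·φ(11) = 1·10 = 10 = 2 · 5.
Divisors of 10: 1, 2, 5, 10.
Compute 3^d (mod 22) for the divisors d until we hit 1:
3^1 ≡ 3 (mod 22)
3^2 ≡ 9 (mod 22)
3^5 ≡ 1 (mod 22) ✓
Thus |⟨3⟩| = ord(3) = 5.
Index = |(Z/22Z)^×| / |⟨3⟩| = 10 / 5 = 2.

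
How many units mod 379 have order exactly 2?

φ(379) = 379 − 1 = 378 = 2 · 3^3 · 7.
In a cyclic group of order 378, there are φ(d) elements of order d for each divisor d of 378, and zero for non-divisors.
2 | 378, and φ(2) = 2 − 1 = 1.

1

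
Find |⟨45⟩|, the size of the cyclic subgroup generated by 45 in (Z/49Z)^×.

42

By Lagrange's theorem, ord_49(45) divides φ(49) = φ(7^2) = 7·(7−1) = 42 = 2 · 3 · 7.
Divisors of 42: 1, 2, 3, 6, 7, 14, 21, 42.
Compute 45^d (mod 49) for the divisors d until we hit 1:
45^1 ≡ 45 (mod 49)
45^2 ≡ 16 (mod 49)
45^3 ≡ 34 (mod 49)
45^6 ≡ 29 (mod 49)
45^7 ≡ 31 (mod 49)
45^14 ≡ 30 (mod 49)
45^21 ≡ 48 (mod 49)
45^42 ≡ 1 (mod 49) ✓
The smallest such exponent is 42, so the order of 45 is 42.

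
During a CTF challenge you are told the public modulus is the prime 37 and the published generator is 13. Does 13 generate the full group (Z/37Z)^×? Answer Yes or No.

Yes

φ(37) = 37 − 1 = 36 = 2^2 · 3^2.
An element g generates (Z/37Z)^× iff g^(36/q) ≢ 1 (mod 37) for each prime q ∈ {2, 3}.
13^18 ≡ 36 (mod 37)  [q = 2: ≢ 1 ✓]
13^12 ≡ 10 (mod 37)  [q = 3: ≢ 1 ✓]
All checks pass, so 13 has order 36 and is a primitive root modulo 37.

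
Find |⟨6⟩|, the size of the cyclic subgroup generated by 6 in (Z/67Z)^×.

33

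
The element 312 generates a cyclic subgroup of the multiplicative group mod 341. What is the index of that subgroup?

By Lagrange's theorem, ord_341(312) divides φ(341) = φ(11·31) = (11−1)·(31−1) = 10·30 = 300 = 2^2 · 3 · 5^2.
Divisors of 300: 1, 2, 3, 4, 5, 6, 10, 12, 15, 20, 25, 30, 50, 60, 75, 100, 150, 300.
Compute 312^d (mod 341) for the divisors d until we hit 1:
312^1 ≡ 312
312^2 ≡ 159
312^3 ≡ 163
312^4 ≡ 47
312^5 ≡ 1
Thus |⟨312⟩| = ord(312) = 5.
The index is φ(341) / ord(312) = 300 / 5 = 60.

60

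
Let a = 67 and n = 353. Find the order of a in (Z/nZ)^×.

Since 67 ∈ (Z/353Z)^×, its order divides φ(353) = 353 − 1 = 352 = 2^5 · 11.
Divisors of 352: 1, 2, 4, 8, 11, 16, 22, 32, 44, 88, 176, 352.
Evaluate successive powers at the divisors of 352:
67^1 ≡ 67
67^2 ≡ 253
67^4 ≡ 116
67^8 ≡ 42
67^11 ≡ 294
67^16 ≡ 352
67^22 ≡ 304
67^32 ≡ 1
So ord_353(67) = 32.

32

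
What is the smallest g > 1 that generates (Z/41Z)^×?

φ(41) = 41 − 1 = 40 = 2^3 · 5.
Test candidates g = 2, 3, … against the prime factors q ∈ {2, 5} of φ(41): g is a generator iff g^(40/q) ≢ 1 for every such q.
g = 2: 2^20 ≡ 1 — hits 1, so not a primitive root.
g = 3: 3^20 ≡ 40; 3^8 ≡ 1 — hits 1, so not a primitive root.
g = 4: 4^20 ≡ 1 — hits 1, so not a primitive root.
g = 5: 5^20 ≡ 1 — hits 1, so not a primitive root.
g = 6: 6^20 ≡ 40; 6^8 ≡ 10 — none is 1, so 6 is a primitive root.
Hence the least primitive root of 41 is 6.

6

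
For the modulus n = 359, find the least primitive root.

7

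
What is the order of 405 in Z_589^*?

45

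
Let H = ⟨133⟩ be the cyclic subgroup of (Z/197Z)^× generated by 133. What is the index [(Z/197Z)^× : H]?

Since 133 ∈ (Z/197Z)^×, its order divides φ(197) = 197 − 1 = 196 = 2^2 · 7^2.
Divisors of 196: 1, 2, 4, 7, 14, 28, 49, 98, 196.
Test each divisor d:
133^1 ≡ 133 (mod 197)
133^2 ≡ 156 (mod 197)
133^4 ≡ 105 (mod 197)
133^7 ≡ 114 (mod 197)
133^14 ≡ 191 (mod 197)
133^28 ≡ 36 (mod 197)
133^49 ≡ 1 (mod 197) ✓
So ord_197(133) = 49, hence |⟨133⟩| = 49.
Index = |(Z/197Z)^×| / |⟨133⟩| = 196 / 49 = 4.

4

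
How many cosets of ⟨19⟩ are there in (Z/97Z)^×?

3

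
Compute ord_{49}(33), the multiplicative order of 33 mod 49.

ord(33) | φ(49) = φ(7^2) = 7·(7−1) = 42 = 2 · 3 · 7.
Divisors of 42: 1, 2, 3, 6, 7, 14, 21, 42.
Compute 33^d (mod 49) for the divisors d until we hit 1:
33^1 ≡ 33 (mod 49)
33^2 ≡ 11 (mod 49)
33^3 ≡ 20 (mod 49)
33^6 ≡ 8 (mod 49)
33^7 ≡ 19 (mod 49)
33^14 ≡ 18 (mod 49)
33^21 ≡ 48 (mod 49)
33^42 ≡ 1 (mod 49) ✓
The smallest such exponent is 42, so the order of 33 is 42.

42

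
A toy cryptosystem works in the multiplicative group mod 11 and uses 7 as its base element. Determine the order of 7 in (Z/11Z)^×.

By Lagrange's theorem, ord_11(7) divides φ(11) = 11 − 1 = 10 = 2 · 5.
Divisors of 10: 1, 2, 5, 10.
Check 7^d mod 11 for each divisor in increasing order:
7^1 ≡ 7 (mod 11)
7^2 ≡ 5 (mod 11)
7^5 ≡ 10 (mod 11)
7^10 ≡ 1 (mod 11) ✓
So ord_11(7) = 10.

10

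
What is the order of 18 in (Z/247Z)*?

Since 18 ∈ (Z/247Z)^×, its order divides φ(247) = φ(13·19) = (13−1)·(19−1) = 12·18 = 216 = 2^3 · 3^3.
Divisors of 216: 1, 2, 3, 4, 6, 8, 9, 12, 18, 24, 27, 36, 54, 72, 108, 216.
Compute 18^d (mod 247) for the divisors d until we hit 1:
18^1 ≡ 18 (mod 247)
18^2 ≡ 77 (mod 247)
18^3 ≡ 151 (mod 247)
18^4 ≡ 1 (mod 247) ✓
Therefore the multiplicative order of 18 modulo 247 is 4.

4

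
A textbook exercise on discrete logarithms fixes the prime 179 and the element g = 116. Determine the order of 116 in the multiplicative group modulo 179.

ord(116) | φ(179) = 179 − 1 = 178 = 2 · 89.
Divisors of 178: 1, 2, 89, 178.
Compute 116^d (mod 179) for the divisors d until we hit 1:
116^1 ≡ 116 (mod 179)
116^2 ≡ 31 (mod 179)
116^89 ≡ 1 (mod 179) ✓
Therefore the multiplicative order of 116 modulo 179 is 89.

89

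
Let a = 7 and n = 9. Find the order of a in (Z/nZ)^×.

Since 7 ∈ (Z/9Z)^×, its order divides φ(9) = φ(3^2) = 3·(3−1) = 6 = 2 · 3.
Divisors of 6: 1, 2, 3, 6.
Check 7^d mod 9 for each divisor in increasing order:
7^1 ≡ 7 (mod 9)
7^2 ≡ 4 (mod 9)
7^3 ≡ 1 (mod 9) ✓
So ord_9(7) = 3.

3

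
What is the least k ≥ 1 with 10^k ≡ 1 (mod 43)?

21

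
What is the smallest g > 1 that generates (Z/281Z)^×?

3

φ(281) = 281 − 1 = 280 = 2^3 · 5 · 7.
Test candidates g = 2, 3, … against the prime factors q ∈ {2, 5, 7} of φ(281): g is a generator iff g^(280/q) ≢ 1 for every such q.
g = 2: 2^140 ≡ 1 — hits 1, so not a primitive root.
g = 3: 3^140 ≡ 280; 3^56 ≡ 86; 3^40 ≡ 249 — none is 1, so 3 is a primitive root.
So 3 is the smallest generator of (Z/281Z)^×.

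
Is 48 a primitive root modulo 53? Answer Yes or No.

Yes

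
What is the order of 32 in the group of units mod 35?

Since 32 ∈ (Z/35Z)^×, its order divides φ(35) = φ(5·7) = (5−1)·(7−1) = 4·6 = 24 = 2^3 · 3.
Divisors of 24: 1, 2, 3, 4, 6, 8, 12, 24.
Check 32^d mod 35 for each divisor in increasing order:
32^1 ≡ 32
32^2 ≡ 9
32^3 ≡ 8
32^4 ≡ 11
32^6 ≡ 29
32^8 ≡ 16
32^12 ≡ 1
The smallest such exponent is 12, so the order of 32 is 12.

12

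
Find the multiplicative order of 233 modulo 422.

210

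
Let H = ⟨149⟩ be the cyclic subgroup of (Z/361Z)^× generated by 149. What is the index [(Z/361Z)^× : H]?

2

Since 149 ∈ (Z/361Z)^×, its order divides φ(361) = φ(19^2) = 19·(19−1) = 342 = 2 · 3^2 · 19.
Divisors of 342: 1, 2, 3, 6, 9, 18, 19, 38, 57, 114, 171, 342.
Test each divisor d:
149^1 ≡ 149 (mod 361)
149^2 ≡ 180 (mod 361)
149^3 ≡ 106 (mod 361)
149^6 ≡ 45 (mod 361)
149^9 ≡ 77 (mod 361)
149^18 ≡ 153 (mod 361)
149^19 ≡ 54 (mod 361)
149^38 ≡ 28 (mod 361)
149^57 ≡ 68 (mod 361)
149^114 ≡ 292 (mod 361)
149^171 ≡ 1 (mod 361) ✓
Thus |⟨149⟩| = ord(149) = 171.
The index is φ(361) / ord(149) = 342 / 171 = 2.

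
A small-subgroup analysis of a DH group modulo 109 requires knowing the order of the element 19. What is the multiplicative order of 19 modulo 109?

36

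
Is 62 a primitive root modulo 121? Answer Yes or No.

Yes

φ(121) = φ(11^2) = 11·(11−1) = 110 = 2 · 5 · 11.
An element g generates (Z/121Z)^× iff g^(110/q) ≢ 1 (mod 121) for each prime q ∈ {2, 5, 11}.
62^55 ≡ 120 (mod 121)  [q = 2: ≢ 1 ✓]
62^22 ≡ 27 (mod 121)  [q = 5: ≢ 1 ✓]
62^10 ≡ 67 (mod 121)  [q = 11: ≢ 1 ✓]
All checks pass, so 62 has order 110 and is a primitive root modulo 121.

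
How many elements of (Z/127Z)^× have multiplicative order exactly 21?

12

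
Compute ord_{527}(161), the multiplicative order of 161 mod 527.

24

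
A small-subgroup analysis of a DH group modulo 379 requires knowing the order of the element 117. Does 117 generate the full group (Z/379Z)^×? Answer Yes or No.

Yes

φ(379) = 379 − 1 = 378 = 2 · 3^3 · 7.
An element g generates (Z/379Z)^× iff g^(378/q) ≢ 1 (mod 379) for each prime q ∈ {2, 3, 7}.
117^189 ≡ 378 (mod 379)  [q = 2: ≢ 1 ✓]
117^126 ≡ 51 (mod 379)  [q = 3: ≢ 1 ✓]
117^54 ≡ 94 (mod 379)  [q = 7: ≢ 1 ✓]
Every test exponent gives a nontrivial residue, hence 117 generates the full group.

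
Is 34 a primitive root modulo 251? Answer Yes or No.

φ(251) = 251 − 1 = 250 = 2 · 5^3.
It suffices to check that the order of 34 is not a proper divisor of 250: compute 34^(250/q) for q ∈ {2, 5}.
34^125 ≡ 250 (mod 251)  [q = 2: ≢ 1 ✓]
34^50 ≡ 149 (mod 251)  [q = 5: ≢ 1 ✓]
All checks pass, so 34 has order 250 and is a primitive root modulo 251.

Yes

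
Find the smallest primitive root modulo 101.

2

φ(101) = 101 − 1 = 100 = 2^2 · 5^2.
Test candidates g = 2, 3, … against the prime factors q ∈ {2, 5} of φ(101): g is a generator iff g^(100/q) ≢ 1 for every such q.
g = 2: 2^50 ≡ 100; 2^20 ≡ 95 — none is 1, so 2 is a primitive root.
So 2 is the smallest generator of (Z/101Z)^×.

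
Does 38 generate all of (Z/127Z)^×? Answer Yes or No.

φ(127) = 127 − 1 = 126 = 2 · 3^2 · 7.
Test 38^(126/q) mod 127 for each prime factor q of 126:
38^63 ≡ 1 (mod 127)  [q = 2: ≡ 1 ✗]
38^42 ≡ 1 (mod 127)  [q = 3: ≡ 1 ✗]
38^18 ≡ 16 (mod 127)  [q = 7: ≢ 1 ✓]
Since 38^63 ≡ 1, the order of 38 divides 63 < 126, so 38 is not a primitive root.

No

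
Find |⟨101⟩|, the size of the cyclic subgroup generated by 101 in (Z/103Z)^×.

102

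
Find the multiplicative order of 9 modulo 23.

11

The order of 9 must divide φ(23) = 23 − 1 = 22 = 2 · 11.
Divisors of 22: 1, 2, 11, 22.
Test each divisor d:
9^1 ≡ 9 (mod 23)
9^2 ≡ 12 (mod 23)
9^11 ≡ 1 (mod 23) ✓
Hence ord(9) = 11.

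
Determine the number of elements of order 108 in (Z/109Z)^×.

φ(109) = 109 − 1 = 108 = 2^2 · 3^3.
(Z/109Z)^× is cyclic (|G| = 108); a cyclic group of order m has exactly φ(d) elements of each order d | m, and none otherwise.
108 = 2^2 · 3^3 divides 108, and φ(108) = 36.

36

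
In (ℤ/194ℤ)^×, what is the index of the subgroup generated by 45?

ord(45) | φ(194) = φ(2)·φ(97) = 1·96 = 96 = 2^5 · 3.
Divisors of 96: 1, 2, 3, 4, 6, 8, 12, 16, 24, 32, 48, 96.
Evaluate successive powers at the divisors of 96:
45^1 ≡ 45
45^2 ≡ 85
45^3 ≡ 139
45^4 ≡ 47
45^6 ≡ 115
45^8 ≡ 75
45^12 ≡ 33
45^16 ≡ 193
45^24 ≡ 119
45^32 ≡ 1
The order of 45 is 32, so the subgroup it generates has 32 elements.
The index is φ(194) / ord(45) = 96 / 32 = 3.

3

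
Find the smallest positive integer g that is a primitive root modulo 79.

φ(79) = 79 − 1 = 78 = 2 · 3 · 13.
Test candidates g = 2, 3, … against the prime factors q ∈ {2, 3, 13} of φ(79): g is a generator iff g^(78/q) ≢ 1 for every such q.
g = 2: 2^39 ≡ 1 — hits 1, so not a primitive root.
g = 3: 3^39 ≡ 78; 3^26 ≡ 23; 3^6 ≡ 18 — none is 1, so 3 is a primitive root.
Hence the least primitive root of 79 is 3.

3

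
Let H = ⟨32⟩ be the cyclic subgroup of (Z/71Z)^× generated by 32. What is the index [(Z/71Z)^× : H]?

By Lagrange's theorem, ord_71(32) divides φ(71) = 71 − 1 = 70 = 2 · 5 · 7.
Divisors of 70: 1, 2, 5, 7, 10, 14, 35, 70.
Check 32^d mod 71 for each divisor in increasing order:
32^1 ≡ 32
32^2 ≡ 30
32^5 ≡ 45
32^7 ≡ 1
Thus |⟨32⟩| = ord(32) = 7.
[(Z/71Z)^× : ⟨32⟩] = 70/7 = 10.

10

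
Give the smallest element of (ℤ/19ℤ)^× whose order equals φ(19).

φ(19) = 19 − 1 = 18 = 2 · 3^2.
Test candidates g = 2, 3, … against the prime factors q ∈ {2, 3} of φ(19): g is a generator iff g^(18/q) ≢ 1 for every such q.
g = 2: 2^9 ≡ 18; 2^6 ≡ 7 — none is 1, so 2 is a primitive root.
Hence the least primitive root of 19 is 2.

2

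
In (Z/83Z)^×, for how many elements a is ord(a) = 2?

1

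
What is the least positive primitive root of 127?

3

φ(127) = 127 − 1 = 126 = 2 · 3^2 · 7.
Test candidates g = 2, 3, … against the prime factors q ∈ {2, 3, 7} of φ(127): g is a generator iff g^(126/q) ≢ 1 for every such q.
g = 2: 2^63 ≡ 1 — hits 1, so not a primitive root.
g = 3: 3^63 ≡ 126; 3^42 ≡ 107; 3^18 ≡ 4 — none is 1, so 3 is a primitive root.
So 3 is the smallest generator of (Z/127Z)^×.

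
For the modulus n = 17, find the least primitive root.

φ(17) = 17 − 1 = 16 = 2^4.
g is a primitive root iff g^(16/q) ≢ 1 (mod 17) for each prime q ∈ {2}.
g = 2: 2^8 ≡ 1 — hits 1, so not a primitive root.
g = 3: 3^8 ≡ 16 — none is 1, so 3 is a primitive root.
So 3 is the smallest generator of (Z/17Z)^×.

3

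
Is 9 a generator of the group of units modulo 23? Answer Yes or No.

No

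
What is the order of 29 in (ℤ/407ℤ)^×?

60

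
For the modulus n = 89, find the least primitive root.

φ(89) = 89 − 1 = 88 = 2^3 · 11.
Test candidates g = 2, 3, … against the prime factors q ∈ {2, 11} of φ(89): g is a generator iff g^(88/q) ≢ 1 for every such q.
g = 2: 2^44 ≡ 1 — hits 1, so not a primitive root.
g = 3: 3^44 ≡ 88; 3^8 ≡ 64 — none is 1, so 3 is a primitive root.
Hence the least primitive root of 89 is 3.

3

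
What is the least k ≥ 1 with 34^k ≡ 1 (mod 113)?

112

Since 34 ∈ (Z/113Z)^×, its order divides φ(113) = 113 − 1 = 112 = 2^4 · 7.
Divisors of 112: 1, 2, 4, 7, 8, 14, 16, 28, 56, 112.
Test each divisor d:
34^1 ≡ 34
34^2 ≡ 26
34^4 ≡ 111
34^7 ≡ 40
34^8 ≡ 4
34^14 ≡ 18
34^16 ≡ 16
34^28 ≡ 98
34^56 ≡ 112
34^112 ≡ 1
Therefore the multiplicative order of 34 modulo 113 is 112.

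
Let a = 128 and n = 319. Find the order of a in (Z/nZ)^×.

Since 128 ∈ (Z/319Z)^×, its order divides φ(319) = φ(11·29) = (11−1)·(29−1) = 10·28 = 280 = 2^3 · 5 · 7.
Divisors of 280: 1, 2, 4, 5, 7, 8, 10, 14, 20, 28, 35, 40, 56, 70, 140, 280.
Test each divisor d:
128^1 ≡ 128
128^2 ≡ 115
128^4 ≡ 146
128^5 ≡ 186
128^7 ≡ 17
128^8 ≡ 262
128^10 ≡ 144
128^14 ≡ 289
128^20 ≡ 1
Therefore the multiplicative order of 128 modulo 319 is 20.

20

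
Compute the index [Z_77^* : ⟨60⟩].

The order of 60 must divide φ(77) = φ(7·11) = (7−1)·(11−1) = 6·10 = 60 = 2^2 · 3 · 5.
Divisors of 60: 1, 2, 3, 4, 5, 6, 10, 12, 15, 20, 30, 60.
Check 60^d mod 77 for each divisor in increasing order:
60^1 ≡ 60
60^2 ≡ 58
60^3 ≡ 15
60^4 ≡ 53
60^5 ≡ 23
60^6 ≡ 71
60^10 ≡ 67
60^12 ≡ 36
60^15 ≡ 1
Thus |⟨60⟩| = ord(60) = 15.
Index = |(Z/77Z)^×| / |⟨60⟩| = 60 / 15 = 4.

4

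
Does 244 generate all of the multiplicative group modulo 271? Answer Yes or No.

φ(271) = 271 − 1 = 270 = 2 · 3^3 · 5.
244 is a primitive root mod 271 iff 244^(φ(271)/q) ≢ 1 for every prime q | φ(271), i.e. q ∈ {2, 3, 5}.
244^135 ≡ 1 (mod 271)  [q = 2: ≡ 1 ✗]
244^90 ≡ 1 (mod 271)  [q = 3: ≡ 1 ✗]
244^54 ≡ 10 (mod 271)  [q = 5: ≢ 1 ✓]
The check at q = 2 fails, so 244 generates a proper subgroup.

No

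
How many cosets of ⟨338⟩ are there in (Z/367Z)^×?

6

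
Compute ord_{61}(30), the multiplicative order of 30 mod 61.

60

Since 30 ∈ (Z/61Z)^×, its order divides φ(61) = 61 − 1 = 60 = 2^2 · 3 · 5.
Divisors of 60: 1, 2, 3, 4, 5, 6, 10, 12, 15, 20, 30, 60.
Compute 30^d (mod 61) for the divisors d until we hit 1:
30^1 ≡ 30 (mod 61)
30^2 ≡ 46 (mod 61)
30^3 ≡ 38 (mod 61)
30^4 ≡ 42 (mod 61)
30^5 ≡ 40 (mod 61)
30^6 ≡ 41 (mod 61)
30^10 ≡ 14 (mod 61)
30^12 ≡ 34 (mod 61)
30^15 ≡ 11 (mod 61)
30^20 ≡ 13 (mod 61)
30^30 ≡ 60 (mod 61)
30^60 ≡ 1 (mod 61) ✓
The smallest such exponent is 60, so the order of 30 is 60.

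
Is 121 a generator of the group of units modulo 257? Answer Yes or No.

No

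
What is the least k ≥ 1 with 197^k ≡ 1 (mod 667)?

The order of 197 must divide φ(667) = φ(23·29) = (23−1)·(29−1) = 22·28 = 616 = 2^3 · 7 · 11.
Divisors of 616: 1, 2, 4, 7, 8, 11, 14, 22, 28, 44, 56, 77, 88, 154, 308, 616.
Check 197^d mod 667 for each divisor in increasing order:
197^1 ≡ 197 (mod 667)
197^2 ≡ 123 (mod 667)
197^4 ≡ 455 (mod 667)
197^7 ≡ 262 (mod 667)
197^8 ≡ 255 (mod 667)
197^11 ≡ 484 (mod 667)
197^14 ≡ 610 (mod 667)
197^22 ≡ 139 (mod 667)
197^28 ≡ 581 (mod 667)
197^44 ≡ 645 (mod 667)
197^56 ≡ 59 (mod 667)
197^77 ≡ 1 (mod 667) ✓
So ord_667(197) = 77.

77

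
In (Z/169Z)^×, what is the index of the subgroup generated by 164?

3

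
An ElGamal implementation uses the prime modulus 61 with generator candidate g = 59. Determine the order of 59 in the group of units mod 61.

The order of 59 must divide φ(61) = 61 − 1 = 60 = 2^2 · 3 · 5.
Divisors of 60: 1, 2, 3, 4, 5, 6, 10, 12, 15, 20, 30, 60.
Test each divisor d:
59^1 ≡ 59
59^2 ≡ 4
59^3 ≡ 53
59^4 ≡ 16
59^5 ≡ 29
59^6 ≡ 3
59^10 ≡ 48
59^12 ≡ 9
59^15 ≡ 50
59^20 ≡ 47
59^30 ≡ 60
59^60 ≡ 1
So ord_61(59) = 60.

60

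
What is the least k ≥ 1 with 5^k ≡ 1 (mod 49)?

42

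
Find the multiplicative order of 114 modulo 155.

30

By Lagrange's theorem, ord_155(114) divides φ(155) = φ(5·31) = (5−1)·(31−1) = 4·30 = 120 = 2^3 · 3 · 5.
Divisors of 120: 1, 2, 3, 4, 5, 6, 8, 10, 12, 15, 20, 24, 30, 40, 60, 120.
Check 114^d mod 155 for each divisor in increasing order:
114^1 ≡ 114 (mod 155)
114^2 ≡ 131 (mod 155)
114^3 ≡ 54 (mod 155)
114^4 ≡ 111 (mod 155)
114^5 ≡ 99 (mod 155)
114^6 ≡ 126 (mod 155)
114^8 ≡ 76 (mod 155)
114^10 ≡ 36 (mod 155)
114^12 ≡ 66 (mod 155)
114^15 ≡ 154 (mod 155)
114^20 ≡ 56 (mod 155)
114^24 ≡ 16 (mod 155)
114^30 ≡ 1 (mod 155) ✓
Therefore the multiplicative order of 114 modulo 155 is 30.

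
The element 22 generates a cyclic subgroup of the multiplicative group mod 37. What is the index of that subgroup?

1

ord(22) | φ(37) = 37 − 1 = 36 = 2^2 · 3^2.
Divisors of 36: 1, 2, 3, 4, 6, 9, 12, 18, 36.
Compute 22^d (mod 37) for the divisors d until we hit 1:
22^1 ≡ 22 (mod 37)
22^2 ≡ 3 (mod 37)
22^3 ≡ 29 (mod 37)
22^4 ≡ 9 (mod 37)
22^6 ≡ 27 (mod 37)
22^9 ≡ 6 (mod 37)
22^12 ≡ 26 (mod 37)
22^18 ≡ 36 (mod 37)
22^36 ≡ 1 (mod 37) ✓
So ord_37(22) = 36, hence |⟨22⟩| = 36.
The index is φ(37) / ord(22) = 36 / 36 = 1.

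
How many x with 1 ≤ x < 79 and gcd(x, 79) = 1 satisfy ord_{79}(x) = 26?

12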